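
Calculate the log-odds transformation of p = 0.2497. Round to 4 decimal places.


The odds are p/(1-p) = 0.2497 / 0.7503 = 0.3328.
logit(p) = ln(0.3328) = -1.1002.

-1.1002


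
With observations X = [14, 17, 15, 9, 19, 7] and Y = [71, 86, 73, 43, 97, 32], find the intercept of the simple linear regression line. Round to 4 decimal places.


Compute b1 = 5.3767 from the OLS formula.
With xbar = 13.5000 and ybar = 67.0000, the intercept is:
b0 = 67.0000 - 5.3767 * 13.5000 = -5.5860.

-5.5860


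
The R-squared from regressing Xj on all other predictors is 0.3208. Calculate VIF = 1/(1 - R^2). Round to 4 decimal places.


VIF = 1 / (1 - 0.3208).
= 1 / 0.6792 = 1.4723.

1.4723


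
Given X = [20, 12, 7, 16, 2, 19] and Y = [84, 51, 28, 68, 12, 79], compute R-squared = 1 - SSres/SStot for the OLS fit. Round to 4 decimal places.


After computing the OLS fit (b0=2.1432, b1=4.0676):
SSres = 10.8501, SStot = 4169.3333.
R^2 = 1 - 10.8501/4169.3333 = 0.9974.

0.9974


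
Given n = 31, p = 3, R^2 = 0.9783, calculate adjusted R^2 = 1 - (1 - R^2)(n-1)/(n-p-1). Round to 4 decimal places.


Plug in: Adj R^2 = 1 - (1 - 0.9783) * 30/27.
= 1 - 0.0217 * 30/27
= 1 - 0.6510 / 27
= 1 - 0.0241 = 0.9759.

0.9759


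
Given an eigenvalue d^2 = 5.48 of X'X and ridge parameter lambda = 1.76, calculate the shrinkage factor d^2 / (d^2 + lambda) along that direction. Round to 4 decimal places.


Compute the denominator: 5.48 + 1.76 = 7.2400.
Shrinkage factor = 5.48 / 7.2400 = 0.7569.

0.7569


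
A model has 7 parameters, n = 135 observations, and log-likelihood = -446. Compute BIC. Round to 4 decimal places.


Compute k*ln(n) = 7*ln(135) = 7*4.905275 = 34.336925.
Then -2*loglik = 892.
BIC = 34.336925 + 892 = 926.336925, which rounds to 926.3369.

926.3369


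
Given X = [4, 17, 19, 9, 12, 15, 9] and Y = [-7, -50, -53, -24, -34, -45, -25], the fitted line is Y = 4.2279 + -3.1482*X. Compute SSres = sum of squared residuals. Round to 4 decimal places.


For each point, residual = actual - predicted.
Residuals: [1.3649, -0.7085, 2.5879, 0.1059, -0.4495, -2.0049, -0.8941].
Sum of squared residuals = 14.0945.

14.0945


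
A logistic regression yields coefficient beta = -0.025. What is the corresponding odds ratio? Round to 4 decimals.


exp(-0.025) = 0.9753.
So the odds ratio is 0.9753.

0.9753


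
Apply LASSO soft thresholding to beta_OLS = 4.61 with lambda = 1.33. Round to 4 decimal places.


Absolute value: |4.61| = 4.61.
Compare to lambda = 1.33.
Since |beta| > lambda, coefficient = sign(beta)*(|beta| - lambda) = 3.2800.

3.2800


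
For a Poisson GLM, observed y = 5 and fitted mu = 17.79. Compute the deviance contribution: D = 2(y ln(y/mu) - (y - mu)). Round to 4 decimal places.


Compute y*ln(y/mu) = 5*ln(5/17.79) = 5*-1.269199 = -6.345995.
y - mu = -12.79.
D = 2*(-6.345995 - (-12.79)) = 12.888010, which rounds to 12.8880.

12.8880


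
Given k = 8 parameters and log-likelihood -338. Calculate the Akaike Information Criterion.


AIC = 2*8 - 2*(-338).
= 16 + 676 = 692.

692


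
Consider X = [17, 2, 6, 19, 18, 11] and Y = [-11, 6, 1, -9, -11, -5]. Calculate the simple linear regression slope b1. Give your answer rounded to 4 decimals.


The sample means are xbar = 12.1667 and ybar = -4.8333.
Compute S_xx = 246.8333 and S_xy = -240.1667.
Slope b1 = S_xy / S_xx = -240.1667 / 246.8333 = -0.9730.

-0.9730


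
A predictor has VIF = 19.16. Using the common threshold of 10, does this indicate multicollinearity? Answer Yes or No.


Compare VIF = 19.16 to the threshold of 10.
19.16 >= 10, so the answer is Yes.

Yes


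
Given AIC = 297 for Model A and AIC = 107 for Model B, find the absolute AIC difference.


Absolute difference = |297 - 107| = 190.
The model with lower AIC (B) is preferred.

190


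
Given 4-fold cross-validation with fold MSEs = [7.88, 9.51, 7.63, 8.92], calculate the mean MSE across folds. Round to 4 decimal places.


Add all fold MSEs: 33.9400.
Divide by k = 4: 33.9400/4 = 8.4850.

8.4850


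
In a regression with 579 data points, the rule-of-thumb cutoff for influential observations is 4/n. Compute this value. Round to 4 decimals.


Cook's distance cutoff = 4/n = 4/579.
= 0.0069.

0.0069


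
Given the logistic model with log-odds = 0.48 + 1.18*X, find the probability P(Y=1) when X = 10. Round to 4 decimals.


z = 0.48 + 1.18 * 10 = 12.2800.
Sigmoid: P = 1 / (1 + exp(-12.2800)) = 1.0000.

1.0000


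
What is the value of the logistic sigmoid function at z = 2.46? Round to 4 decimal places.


Compute exp(-2.4600) = 0.0854.
Sigmoid = 1 / (1 + 0.0854) = 1 / 1.0854 = 0.9213.

0.9213


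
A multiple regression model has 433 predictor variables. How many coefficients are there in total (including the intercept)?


Each predictor gets one coefficient, plus one intercept.
Total parameters = 433 + 1 = 434.

434


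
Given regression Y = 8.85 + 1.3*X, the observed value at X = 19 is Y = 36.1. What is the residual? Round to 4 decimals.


Fitted value at X = 19 is yhat = 8.85 + 1.3*19 = 33.5500.
Residual = 36.1 - 33.5500 = 2.5500.

2.5500


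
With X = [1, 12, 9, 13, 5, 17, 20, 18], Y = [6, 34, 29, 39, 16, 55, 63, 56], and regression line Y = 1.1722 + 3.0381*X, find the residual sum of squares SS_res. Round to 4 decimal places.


Predicted values from Y = 1.1722 + 3.0381*X.
Residuals: [1.7897, -3.6294, 0.4849, -1.6675, -0.3627, 2.1801, 1.0658, 0.1420].
SSres = 25.4317.

25.4317


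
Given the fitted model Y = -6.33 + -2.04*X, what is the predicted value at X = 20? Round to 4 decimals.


Plug X = 20 into Y = -6.33 + -2.04*X:
Y = -6.33 + -40.8000 = -47.1300.

-47.1300


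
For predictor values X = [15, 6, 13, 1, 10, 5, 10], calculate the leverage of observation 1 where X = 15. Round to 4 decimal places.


Compute xbar = 8.5714 with n = 7 observations.
SXX = 141.7143.
Leverage = 1/7 + (15 - 8.5714)^2/141.7143 = 0.4345.

0.4345


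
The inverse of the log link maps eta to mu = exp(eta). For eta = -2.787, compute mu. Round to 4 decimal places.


mu = exp(eta) = exp(-2.787).
= 0.0616.

0.0616


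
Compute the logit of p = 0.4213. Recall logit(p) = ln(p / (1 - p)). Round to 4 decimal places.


The odds are p/(1-p) = 0.4213 / 0.5787 = 0.7280.
logit(p) = ln(0.7280) = -0.3174.

-0.3174


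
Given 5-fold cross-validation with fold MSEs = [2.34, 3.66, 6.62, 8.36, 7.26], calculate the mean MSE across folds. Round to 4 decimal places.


Total MSE across folds = 28.2400.
CV-MSE = 28.2400/5 = 5.6480.

5.6480


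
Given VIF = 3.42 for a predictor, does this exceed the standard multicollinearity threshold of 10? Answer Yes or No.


Check: VIF = 3.42 vs threshold = 10.
Since 3.42 < 10, the answer is No.

No


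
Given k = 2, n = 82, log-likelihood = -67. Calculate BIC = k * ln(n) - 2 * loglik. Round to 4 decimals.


ln(82) = 4.406719.
k * ln(n) = 2 * 4.406719 = 8.813438.
-2L = 134.
BIC = 8.813438 + 134 = 142.813438, which rounds to 142.8134.

142.8134


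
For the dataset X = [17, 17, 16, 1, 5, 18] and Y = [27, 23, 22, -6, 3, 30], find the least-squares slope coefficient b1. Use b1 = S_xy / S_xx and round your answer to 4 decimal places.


First compute the means: xbar = 12.3333, ybar = 16.5000.
Then S_xx = sum((xi - xbar)^2) = 271.3333.
S_xy = sum((xi - xbar)(yi - ybar)) = 530.0000.
b1 = S_xy / S_xx = 530.0000 / 271.3333 = 1.9533.

1.9533


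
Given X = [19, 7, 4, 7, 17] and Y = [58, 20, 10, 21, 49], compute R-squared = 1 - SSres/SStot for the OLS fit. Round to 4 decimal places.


After computing the OLS fit (b0=-1.5885, b1=3.0730):
SSres = 5.8363, SStot = 1713.2000.
R^2 = 1 - 5.8363/1713.2000 = 0.9966.

0.9966


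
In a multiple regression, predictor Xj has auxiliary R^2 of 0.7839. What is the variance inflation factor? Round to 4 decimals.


VIF = 1 / (1 - 0.7839).
= 1 / 0.2161 = 4.6275.

4.6275


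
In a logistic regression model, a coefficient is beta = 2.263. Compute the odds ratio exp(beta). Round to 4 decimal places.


The odds ratio is computed as:
OR = e^(2.263) = 9.6119.

9.6119


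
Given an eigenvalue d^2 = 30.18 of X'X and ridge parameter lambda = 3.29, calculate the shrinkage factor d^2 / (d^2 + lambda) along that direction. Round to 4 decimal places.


Denominator = d^2 + lambda = 30.18 + 3.29 = 33.4700.
Shrinkage = 30.18 / 33.4700 = 0.9017.

0.9017


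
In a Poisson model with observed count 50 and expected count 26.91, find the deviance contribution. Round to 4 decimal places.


y/mu = 50/26.91 = 1.858045 (approx.), and ln(50/26.91) = 0.619525.
y * ln(y/mu) = 50 * 0.619525 = 30.976250.
y - mu = 23.09.
D = 2 * (30.976250 - 23.09) = 15.772500, which rounds to 15.7725.

15.7725


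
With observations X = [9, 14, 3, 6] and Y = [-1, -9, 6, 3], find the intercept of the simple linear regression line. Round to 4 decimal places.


Compute b1 = -1.3788 from the OLS formula.
With xbar = 8.0000 and ybar = -0.2500, the intercept is:
b0 = -0.2500 - -1.3788 * 8.0000 = 10.7803.

10.7803


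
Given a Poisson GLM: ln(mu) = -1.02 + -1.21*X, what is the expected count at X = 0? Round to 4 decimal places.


Linear predictor: eta = -1.02 + (-1.21)(0) = -1.0200.
Expected count: mu = exp(-1.0200) = 0.3606.

0.3606


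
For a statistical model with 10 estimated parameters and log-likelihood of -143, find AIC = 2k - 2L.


AIC = 2*10 - 2*(-143).
= 20 + 286 = 306.

306


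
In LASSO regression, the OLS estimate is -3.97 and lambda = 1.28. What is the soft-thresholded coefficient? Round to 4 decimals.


Check: |-3.97| = 3.97 vs lambda = 1.28.
Since |beta| > lambda, coefficient = sign(beta)*(|beta| - lambda) = -2.6900.
Soft-thresholded coefficient = -2.6900.

-2.6900


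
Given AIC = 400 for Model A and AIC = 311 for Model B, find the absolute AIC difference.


Compute |400 - 311| = 89.
Model B has the smaller AIC.

89


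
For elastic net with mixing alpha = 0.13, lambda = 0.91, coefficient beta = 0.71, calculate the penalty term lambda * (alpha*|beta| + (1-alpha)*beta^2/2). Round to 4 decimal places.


alpha * |beta| = 0.13 * 0.71 = 0.0923.
(1-alpha) * beta^2/2 = 0.87 * 0.5041/2 = 0.2193.
Total = 0.91 * (0.0923 + 0.2193) = 0.2835.

0.2835


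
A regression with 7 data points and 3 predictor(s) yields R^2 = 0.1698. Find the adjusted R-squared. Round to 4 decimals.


Adjusted R^2 = 1 - (1 - R^2) * (n-1)/(n-p-1).
(1 - R^2) = 0.8302.
(n-1)/(n-p-1) = 6/3.
(1 - R^2) * (n-1) = 0.8302 * 6 = 4.9812.
Divide by (n-p-1): 4.9812 / 3 = 1.6604.
Adj R^2 = 1 - 1.6604 = -0.6604.

-0.6604


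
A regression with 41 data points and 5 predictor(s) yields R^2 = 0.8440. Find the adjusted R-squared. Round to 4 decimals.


Adjusted R^2 = 1 - (1 - R^2) * (n-1)/(n-p-1).
(1 - R^2) = 0.1560.
(n-1)/(n-p-1) = 40/35.
(1 - R^2) * (n-1) = 0.1560 * 40 = 6.2400.
Divide by (n-p-1): 6.2400 / 35 = 0.1783.
Adj R^2 = 1 - 0.1783 = 0.8217.

0.8217


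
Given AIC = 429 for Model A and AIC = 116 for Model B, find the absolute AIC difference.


Compute |429 - 116| = 313.
Model B has the smaller AIC.

313


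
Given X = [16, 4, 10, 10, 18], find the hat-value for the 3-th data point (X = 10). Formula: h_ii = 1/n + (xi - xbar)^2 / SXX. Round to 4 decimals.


Compute xbar = 11.6000 with n = 5 observations.
SXX = 123.2000.
Leverage = 1/5 + (10 - 11.6000)^2/123.2000 = 0.2208.

0.2208


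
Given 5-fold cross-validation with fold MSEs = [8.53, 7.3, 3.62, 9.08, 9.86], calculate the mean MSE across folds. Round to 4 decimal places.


Total MSE across folds = 38.3900.
CV-MSE = 38.3900/5 = 7.6780.

7.6780


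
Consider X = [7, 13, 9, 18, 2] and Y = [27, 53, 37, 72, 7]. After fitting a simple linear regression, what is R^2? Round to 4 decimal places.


After computing the OLS fit (b0=-0.8678, b1=4.0886):
SSres = 2.8488, SStot = 2456.8000.
R^2 = 1 - 2.8488/2456.8000 = 0.9988.

0.9988


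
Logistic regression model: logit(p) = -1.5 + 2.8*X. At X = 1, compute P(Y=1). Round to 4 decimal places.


Linear predictor: z = -1.5 + 2.8 * 1 = 1.3000.
P = 1/(1 + exp(-1.3000)) = 1/(1 + 0.2725) = 0.7858.

0.7858


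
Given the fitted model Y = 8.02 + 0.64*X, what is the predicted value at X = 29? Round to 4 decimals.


Substitute X = 29 into the equation:
Y = 8.02 + 0.64 * 29 = 8.02 + 18.5600 = 26.5800.

26.5800


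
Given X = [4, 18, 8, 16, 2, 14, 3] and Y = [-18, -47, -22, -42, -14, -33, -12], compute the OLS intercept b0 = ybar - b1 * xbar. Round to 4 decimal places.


The slope is b1 = -2.0581.
Sample means are xbar = 9.2857 and ybar = -26.8571.
Intercept: b0 = -26.8571 - (-2.0581)(9.2857) = -7.7460.

-7.7460


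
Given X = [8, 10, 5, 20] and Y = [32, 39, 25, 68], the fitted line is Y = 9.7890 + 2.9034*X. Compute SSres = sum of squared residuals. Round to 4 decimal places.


Compute predicted values, then residuals = yi - yhat_i.
Residuals: [-1.0162, 0.1770, 0.6940, 0.1430].
SSres = sum(residual^2) = 1.5661.

1.5661


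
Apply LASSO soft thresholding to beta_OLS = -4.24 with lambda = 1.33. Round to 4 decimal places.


|beta_OLS| = 4.24.
lambda = 1.33.
Since |beta| > lambda, coefficient = sign(beta)*(|beta| - lambda) = -2.9100.
Result = -2.9100.

-2.9100


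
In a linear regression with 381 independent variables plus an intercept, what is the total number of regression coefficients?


Each predictor gets one coefficient, plus one intercept.
Total parameters = 381 + 1 = 382.

382


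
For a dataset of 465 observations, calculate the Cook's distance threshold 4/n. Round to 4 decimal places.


The threshold is 4/n.
4/465 = 0.0086.

0.0086


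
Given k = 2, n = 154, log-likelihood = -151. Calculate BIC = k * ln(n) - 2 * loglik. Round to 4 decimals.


k * ln(n) = 2 * ln(154) = 2 * 5.036953 = 10.073906.
-2 * loglik = -2 * (-151) = 302.
BIC = 10.073906 + 302 = 312.073906, which rounds to 312.0739.

312.0739


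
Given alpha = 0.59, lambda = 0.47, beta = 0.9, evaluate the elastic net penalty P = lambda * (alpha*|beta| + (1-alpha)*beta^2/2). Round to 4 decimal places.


Compute:
L1 = 0.59 * 0.9 = 0.5310.
L2 = 0.41 * 0.9^2 / 2 = 0.1661.
Penalty = 0.47 * (0.5310 + 0.1661) = 0.3276.

0.3276


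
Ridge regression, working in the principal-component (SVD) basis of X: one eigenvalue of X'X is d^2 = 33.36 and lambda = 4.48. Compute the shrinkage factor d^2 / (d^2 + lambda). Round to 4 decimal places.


Compute the denominator: 33.36 + 4.48 = 37.8400.
Shrinkage factor = 33.36 / 37.8400 = 0.8816.

0.8816


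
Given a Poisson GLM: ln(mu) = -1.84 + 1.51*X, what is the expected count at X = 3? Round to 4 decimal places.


eta = -1.84 + 1.51 * 3 = 2.6900.
mu = exp(2.6900) = 14.7317.

14.7317


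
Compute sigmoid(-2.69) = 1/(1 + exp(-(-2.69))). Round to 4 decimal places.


Compute exp(2.6900) = 14.7317.
Sigmoid = 1 / (1 + 14.7317) = 1 / 15.7317 = 0.0636.

0.0636


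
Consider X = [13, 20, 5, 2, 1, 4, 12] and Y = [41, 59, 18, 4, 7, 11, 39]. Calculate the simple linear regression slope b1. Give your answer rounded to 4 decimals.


Calculate xbar = 8.1429, ybar = 25.5714.
S_xx = 294.8571, S_xy = 872.4286.
Using b1 = S_xy / S_xx = 872.4286 / 294.8571, we get b1 = 2.9588.

2.9588


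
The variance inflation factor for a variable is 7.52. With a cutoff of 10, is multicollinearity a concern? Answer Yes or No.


Check: VIF = 7.52 vs threshold = 10.
Since 7.52 < 10, the answer is No.

No


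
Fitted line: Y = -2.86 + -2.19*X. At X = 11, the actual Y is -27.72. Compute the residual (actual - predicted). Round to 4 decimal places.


Compute yhat = -2.86 + (-2.19)(11) = -26.9500.
Residual = actual - predicted = -27.72 - -26.9500 = -0.7700.

-0.7700


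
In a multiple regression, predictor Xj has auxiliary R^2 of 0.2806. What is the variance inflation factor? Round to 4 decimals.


Using VIF = 1/(1 - R^2_j):
1 - 0.2806 = 0.7194.
VIF = 1.3900.

1.3900


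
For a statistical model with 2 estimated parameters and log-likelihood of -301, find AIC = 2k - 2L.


AIC = 2*2 - 2*(-301).
= 4 + 602 = 606.

606


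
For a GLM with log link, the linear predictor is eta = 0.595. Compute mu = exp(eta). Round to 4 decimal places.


Apply the inverse link:
mu = e^0.595 = 1.8130.

1.8130


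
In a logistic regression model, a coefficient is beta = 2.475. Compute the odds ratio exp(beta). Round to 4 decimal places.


Odds ratio = exp(beta) = exp(2.475).
= 11.8817.

11.8817


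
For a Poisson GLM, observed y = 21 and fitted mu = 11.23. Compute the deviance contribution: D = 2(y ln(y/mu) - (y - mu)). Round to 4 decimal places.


y/mu = 21/11.23 = 1.869991 (approx.), and ln(21/11.23) = 0.625934.
y * ln(y/mu) = 21 * 0.625934 = 13.144614.
y - mu = 9.77.
D = 2 * (13.144614 - 9.77) = 6.749228, which rounds to 6.7492.

6.7492


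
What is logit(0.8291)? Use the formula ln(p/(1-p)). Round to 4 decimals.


1 - p = 0.1709.
p/(1-p) = 4.8514.
logit = ln(4.8514) = 1.5793.

1.5793


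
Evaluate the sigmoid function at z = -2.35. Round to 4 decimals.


exp(2.3500) = 10.4856.
1 + exp(-z) = 11.4856.
sigmoid = 1/11.4856 = 0.0871.

0.0871


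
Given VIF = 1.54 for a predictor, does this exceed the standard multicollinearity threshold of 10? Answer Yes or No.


Check: VIF = 1.54 vs threshold = 10.
Since 1.54 < 10, the answer is No.

No


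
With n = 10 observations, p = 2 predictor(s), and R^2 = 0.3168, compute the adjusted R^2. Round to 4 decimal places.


Adjusted R^2 = 1 - (1 - R^2) * (n-1)/(n-p-1).
(1 - R^2) = 0.6832.
(n-1)/(n-p-1) = 9/7.
(1 - R^2) * (n-1) = 0.6832 * 9 = 6.1488.
Divide by (n-p-1): 6.1488 / 7 = 0.8784.
Adj R^2 = 1 - 0.8784 = 0.1216.

0.1216


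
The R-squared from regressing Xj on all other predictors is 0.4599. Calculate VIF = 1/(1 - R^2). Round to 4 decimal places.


VIF = 1 / (1 - 0.4599).
= 1 / 0.5401 = 1.8515.

1.8515


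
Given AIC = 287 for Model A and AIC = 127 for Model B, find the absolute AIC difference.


|AIC_A - AIC_B| = |287 - 127| = 160.
Model B is preferred (lower AIC).

160


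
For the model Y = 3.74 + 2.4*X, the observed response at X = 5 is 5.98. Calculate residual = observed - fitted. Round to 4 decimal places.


Predicted = 3.74 + 2.4 * 5 = 15.7400.
Residual = 5.98 - 15.7400 = -9.7600.

-9.7600


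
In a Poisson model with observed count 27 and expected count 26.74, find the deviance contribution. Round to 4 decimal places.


Compute y*ln(y/mu) = 27*ln(27/26.74) = 27*0.009676 = 0.261252.
y - mu = 0.26.
D = 2*(0.261252 - (0.26)) = 0.002504, which rounds to 0.0025.

0.0025


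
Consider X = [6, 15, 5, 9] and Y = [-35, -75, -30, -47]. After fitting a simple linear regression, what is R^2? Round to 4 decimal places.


The fitted line is Y = -7.6091 + -4.4733*X.
SSres = 1.1440, SStot = 1216.7500.
R^2 = 1 - SSres/SStot = 0.9991.

0.9991


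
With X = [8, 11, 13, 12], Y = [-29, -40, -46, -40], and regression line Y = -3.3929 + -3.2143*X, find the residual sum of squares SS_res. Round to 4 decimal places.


Predicted values from Y = -3.3929 + -3.2143*X.
Residuals: [0.1073, -1.2498, -0.8212, 1.9645].
SSres = 6.1071.

6.1071


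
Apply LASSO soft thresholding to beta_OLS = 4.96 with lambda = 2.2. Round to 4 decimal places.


Absolute value: |4.96| = 4.96.
Compare to lambda = 2.2.
Since |beta| > lambda, coefficient = sign(beta)*(|beta| - lambda) = 2.7600.

2.7600


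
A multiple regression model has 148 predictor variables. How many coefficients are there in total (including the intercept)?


Total coefficients = number of predictors + 1 (for the intercept).
= 148 + 1 = 149.

149


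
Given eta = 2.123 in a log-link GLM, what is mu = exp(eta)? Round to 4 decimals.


Apply the inverse link:
mu = e^2.123 = 8.3562.

8.3562


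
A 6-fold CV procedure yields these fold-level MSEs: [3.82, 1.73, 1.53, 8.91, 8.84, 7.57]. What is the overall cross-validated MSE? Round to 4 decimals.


Add all fold MSEs: 32.4000.
Divide by k = 6: 32.4000/6 = 5.4000.

5.4000


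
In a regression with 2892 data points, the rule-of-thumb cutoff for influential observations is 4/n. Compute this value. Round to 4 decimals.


Cook's distance cutoff = 4/n = 4/2892.
= 0.0014.

0.0014


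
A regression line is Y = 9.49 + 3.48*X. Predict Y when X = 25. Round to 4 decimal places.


Substitute X = 25 into the equation:
Y = 9.49 + 3.48 * 25 = 9.49 + 87.0000 = 96.4900.

96.4900


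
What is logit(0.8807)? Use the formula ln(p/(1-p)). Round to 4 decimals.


Compute the odds: 0.8807/0.1193 = 7.3822.
Take the natural log: ln(7.3822) = 1.9991.

1.9991


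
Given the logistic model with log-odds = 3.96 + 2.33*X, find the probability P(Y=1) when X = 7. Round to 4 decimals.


z = 3.96 + 2.33 * 7 = 20.2700.
Sigmoid: P = 1 / (1 + exp(-20.2700)) = 1.0000.

1.0000


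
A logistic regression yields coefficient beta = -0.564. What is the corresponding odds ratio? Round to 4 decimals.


Odds ratio = exp(beta) = exp(-0.564).
= 0.5689.

0.5689


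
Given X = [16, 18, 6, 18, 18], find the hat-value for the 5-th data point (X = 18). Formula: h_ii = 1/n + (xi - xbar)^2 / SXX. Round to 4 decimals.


Compute xbar = 15.2000 with n = 5 observations.
SXX = 108.8000.
Leverage = 1/5 + (18 - 15.2000)^2/108.8000 = 0.2721.

0.2721


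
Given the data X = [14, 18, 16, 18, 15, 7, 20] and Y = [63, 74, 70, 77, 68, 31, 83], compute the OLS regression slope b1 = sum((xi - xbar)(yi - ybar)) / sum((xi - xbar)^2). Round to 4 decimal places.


First compute the means: xbar = 15.4286, ybar = 66.5714.
Then S_xx = sum((xi - xbar)^2) = 107.7143.
S_xy = sum((xi - xbar)(yi - ybar)) = 427.2857.
b1 = S_xy / S_xx = 427.2857 / 107.7143 = 3.9668.

3.9668


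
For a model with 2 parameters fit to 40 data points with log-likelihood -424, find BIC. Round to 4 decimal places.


Compute k*ln(n) = 2*ln(40) = 2*3.688879 = 7.377758.
Then -2*loglik = 848.
BIC = 7.377758 + 848 = 855.377758, which rounds to 855.3778.

855.3778


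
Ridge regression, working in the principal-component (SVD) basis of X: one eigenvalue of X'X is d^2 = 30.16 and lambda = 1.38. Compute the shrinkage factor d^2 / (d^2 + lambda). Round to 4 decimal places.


d^2 + lambda = 30.16 + 1.38 = 31.5400.
Shrinkage factor = 30.16/31.5400 = 0.9562.

0.9562


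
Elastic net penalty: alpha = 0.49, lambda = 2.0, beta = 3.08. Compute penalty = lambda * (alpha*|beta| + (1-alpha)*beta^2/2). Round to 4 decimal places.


alpha * |beta| = 0.49 * 3.08 = 1.5092.
(1-alpha) * beta^2/2 = 0.51 * 9.4864/2 = 2.4190.
Total = 2.0 * (1.5092 + 2.4190) = 7.8565.

7.8565


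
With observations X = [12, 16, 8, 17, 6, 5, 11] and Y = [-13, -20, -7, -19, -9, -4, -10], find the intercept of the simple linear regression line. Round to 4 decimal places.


The slope is b1 = -1.2207.
Sample means are xbar = 10.7143 and ybar = -11.7143.
Intercept: b0 = -11.7143 - (-1.2207)(10.7143) = 1.3641.

1.3641


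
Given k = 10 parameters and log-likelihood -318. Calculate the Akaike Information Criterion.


AIC = 2k - 2*loglik = 2(10) - 2(-318).
= 20 + 636 = 656.

656


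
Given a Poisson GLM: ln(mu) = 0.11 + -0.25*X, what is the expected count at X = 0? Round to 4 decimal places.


eta = 0.11 + -0.25 * 0 = 0.1100.
mu = exp(0.1100) = 1.1163.

1.1163


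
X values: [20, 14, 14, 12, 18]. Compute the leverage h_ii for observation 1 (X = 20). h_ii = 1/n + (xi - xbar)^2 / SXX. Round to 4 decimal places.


n = 5, xbar = 15.6000.
SXX = sum((xi - xbar)^2) = 43.2000.
h = 1/5 + (20 - 15.6000)^2 / 43.2000 = 0.6481.

0.6481


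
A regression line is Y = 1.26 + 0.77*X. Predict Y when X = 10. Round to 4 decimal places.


Substitute X = 10 into the equation:
Y = 1.26 + 0.77 * 10 = 1.26 + 7.7000 = 8.9600.

8.9600


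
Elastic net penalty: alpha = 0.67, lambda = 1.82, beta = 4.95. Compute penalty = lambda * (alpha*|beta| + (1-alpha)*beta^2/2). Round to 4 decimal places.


alpha * |beta| = 0.67 * 4.95 = 3.3165.
(1-alpha) * beta^2/2 = 0.33 * 24.5025/2 = 4.0429.
Total = 1.82 * (3.3165 + 4.0429) = 13.3941.

13.3941


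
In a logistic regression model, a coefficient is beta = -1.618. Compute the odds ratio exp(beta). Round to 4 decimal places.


Odds ratio = exp(beta) = exp(-1.618).
= 0.1983.

0.1983


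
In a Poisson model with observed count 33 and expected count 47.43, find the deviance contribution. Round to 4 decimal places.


First: ln(33/47.43) = -0.362747.
Then: 33 * -0.362747 = -11.970651.
y - mu = 33 - 47.43 = -14.43.
D = 2(-11.970651 - -14.43) = 4.918698, which rounds to 4.9187.

4.9187


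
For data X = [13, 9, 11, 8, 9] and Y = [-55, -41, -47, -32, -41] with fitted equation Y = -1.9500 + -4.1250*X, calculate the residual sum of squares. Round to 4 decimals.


Predicted values from Y = -1.9500 + -4.1250*X.
Residuals: [0.5750, -1.9250, 0.3250, 2.9500, -1.9250].
SSres = 16.5500.

16.5500


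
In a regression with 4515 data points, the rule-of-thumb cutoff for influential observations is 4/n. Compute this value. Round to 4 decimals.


The threshold is 4/n.
4/4515 = 0.0009.

0.0009


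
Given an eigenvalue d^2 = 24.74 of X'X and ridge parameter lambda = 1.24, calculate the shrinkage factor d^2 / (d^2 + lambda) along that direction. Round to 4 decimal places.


Denominator = d^2 + lambda = 24.74 + 1.24 = 25.9800.
Shrinkage = 24.74 / 25.9800 = 0.9523.

0.9523


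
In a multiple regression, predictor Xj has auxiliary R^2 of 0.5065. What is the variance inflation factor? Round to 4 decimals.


Using VIF = 1/(1 - R^2_j):
1 - 0.5065 = 0.4935.
VIF = 2.0263.

2.0263


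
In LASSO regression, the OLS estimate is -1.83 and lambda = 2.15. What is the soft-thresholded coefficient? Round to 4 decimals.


Check: |-1.83| = 1.83 vs lambda = 2.15.
Since |beta| <= lambda, the coefficient is set to 0.
Soft-thresholded coefficient = 0.0000.

0.0000


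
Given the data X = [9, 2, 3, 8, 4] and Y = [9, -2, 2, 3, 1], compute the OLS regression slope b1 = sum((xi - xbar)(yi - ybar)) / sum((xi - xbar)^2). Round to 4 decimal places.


The sample means are xbar = 5.2000 and ybar = 2.6000.
Compute S_xx = 38.8000 and S_xy = 43.4000.
Slope b1 = S_xy / S_xx = 43.4000 / 38.8000 = 1.1186.

1.1186


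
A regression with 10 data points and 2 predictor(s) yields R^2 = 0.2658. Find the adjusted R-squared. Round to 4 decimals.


Using the formula:
(1 - 0.2658) = 0.7342.
Multiply by 9/7: 0.7342 * 9 = 6.6078, then 6.6078 / 7 = 0.9440.
Adj R^2 = 1 - 0.9440 = 0.0560.

0.0560


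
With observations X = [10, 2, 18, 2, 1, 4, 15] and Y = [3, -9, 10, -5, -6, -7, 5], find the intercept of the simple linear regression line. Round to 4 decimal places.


Compute b1 = 1.0074 from the OLS formula.
With xbar = 7.4286 and ybar = -1.2857, the intercept is:
b0 = -1.2857 - 1.0074 * 7.4286 = -8.7696.

-8.7696


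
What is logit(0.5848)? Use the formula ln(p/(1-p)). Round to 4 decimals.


Compute the odds: 0.5848/0.4152 = 1.4085.
Take the natural log: ln(1.4085) = 0.3425.

0.3425


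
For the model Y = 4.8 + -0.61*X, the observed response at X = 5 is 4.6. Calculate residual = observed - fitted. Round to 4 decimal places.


Predicted = 4.8 + -0.61 * 5 = 1.7500.
Residual = 4.6 - 1.7500 = 2.8500.

2.8500


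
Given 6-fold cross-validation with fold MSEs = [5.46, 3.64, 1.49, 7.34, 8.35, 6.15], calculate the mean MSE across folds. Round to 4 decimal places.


Add all fold MSEs: 32.4300.
Divide by k = 6: 32.4300/6 = 5.4050.

5.4050


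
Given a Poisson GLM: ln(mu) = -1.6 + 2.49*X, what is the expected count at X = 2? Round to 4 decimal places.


Compute eta = -1.6 + 2.49 * 2 = 3.3800.
Apply inverse link: mu = e^3.3800 = 29.3708.

29.3708


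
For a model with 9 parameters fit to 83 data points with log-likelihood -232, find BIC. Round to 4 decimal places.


ln(83) = 4.418841.
k * ln(n) = 9 * 4.418841 = 39.769569.
-2L = 464.
BIC = 39.769569 + 464 = 503.769569, which rounds to 503.7696.

503.7696


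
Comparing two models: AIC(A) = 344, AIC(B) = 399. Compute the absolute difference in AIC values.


Compute |344 - 399| = 55.
Model A has the smaller AIC.

55


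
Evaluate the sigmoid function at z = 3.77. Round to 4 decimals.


Compute exp(-3.7700) = 0.0231.
Sigmoid = 1 / (1 + 0.0231) = 1 / 1.0231 = 0.9775.

0.9775


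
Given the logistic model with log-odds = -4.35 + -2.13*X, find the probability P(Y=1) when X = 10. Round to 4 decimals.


z = -4.35 + -2.13 * 10 = -25.6500.
Sigmoid: P = 1 / (1 + exp(25.6500)) = 0.0000.

0.0000


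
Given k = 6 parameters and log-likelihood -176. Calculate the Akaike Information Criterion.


Compute:
2k = 2*6 = 12.
-2*loglik = -2*(-176) = 352.
AIC = 12 + 352 = 364.

364


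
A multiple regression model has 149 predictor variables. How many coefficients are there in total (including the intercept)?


Including the intercept, the model has 149 predictor coefficients + 1 intercept.
Total = 150.

150


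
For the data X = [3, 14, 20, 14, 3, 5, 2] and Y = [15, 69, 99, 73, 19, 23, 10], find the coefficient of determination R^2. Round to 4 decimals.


Fit the OLS line: b0 = 0.8862, b1 = 4.9475.
SSres = 28.8666.
SStot = 7554.0000.
R^2 = 1 - 28.8666/7554.0000 = 0.9962.

0.9962


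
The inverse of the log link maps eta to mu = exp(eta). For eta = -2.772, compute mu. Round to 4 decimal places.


Apply the inverse link:
mu = e^-2.772 = 0.0625.

0.0625


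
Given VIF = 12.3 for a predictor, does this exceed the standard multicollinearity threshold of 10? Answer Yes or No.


The threshold is 10.
VIF = 12.3 is >= 10.
Multicollinearity indication: Yes.

Yes


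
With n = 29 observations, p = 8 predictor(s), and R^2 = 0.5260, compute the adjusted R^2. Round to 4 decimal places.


Using the formula:
(1 - 0.5260) = 0.4740.
Multiply by 28/20: 0.4740 * 28 = 13.2720, then 13.2720 / 20 = 0.6636.
Adj R^2 = 1 - 0.6636 = 0.3364.

0.3364


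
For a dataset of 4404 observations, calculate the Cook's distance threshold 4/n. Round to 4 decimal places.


Cook's distance cutoff = 4/n = 4/4404.
= 0.0009.

0.0009


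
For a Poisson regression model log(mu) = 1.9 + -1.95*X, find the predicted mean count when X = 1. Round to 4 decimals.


Compute eta = 1.9 + -1.95 * 1 = -0.0500.
Apply inverse link: mu = e^-0.0500 = 0.9512.

0.9512


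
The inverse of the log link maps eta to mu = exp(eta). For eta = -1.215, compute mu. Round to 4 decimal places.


Apply the inverse link:
mu = e^-1.215 = 0.2967.

0.2967


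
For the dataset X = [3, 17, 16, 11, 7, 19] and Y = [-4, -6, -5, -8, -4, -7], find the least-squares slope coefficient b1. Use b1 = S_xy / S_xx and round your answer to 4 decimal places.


Calculate xbar = 12.1667, ybar = -5.6667.
S_xx = 196.8333, S_xy = -29.3333.
Using b1 = S_xy / S_xx = -29.3333 / 196.8333, we get b1 = -0.1490.

-0.1490


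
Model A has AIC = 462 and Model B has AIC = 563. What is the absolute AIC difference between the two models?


|AIC_A - AIC_B| = |462 - 563| = 101.
Model A is preferred (lower AIC).

101


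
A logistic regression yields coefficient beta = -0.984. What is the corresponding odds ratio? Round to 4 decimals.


The odds ratio is computed as:
OR = e^(-0.984) = 0.3738.

0.3738


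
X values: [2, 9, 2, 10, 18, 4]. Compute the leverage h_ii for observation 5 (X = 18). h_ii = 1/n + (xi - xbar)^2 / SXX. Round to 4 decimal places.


Compute xbar = 7.5000 with n = 6 observations.
SXX = 191.5000.
Leverage = 1/6 + (18 - 7.5000)^2/191.5000 = 0.7424.

0.7424


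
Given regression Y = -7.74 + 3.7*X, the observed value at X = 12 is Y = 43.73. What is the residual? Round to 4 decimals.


Compute yhat = -7.74 + (3.7)(12) = 36.6600.
Residual = actual - predicted = 43.73 - 36.6600 = 7.0700.

7.0700


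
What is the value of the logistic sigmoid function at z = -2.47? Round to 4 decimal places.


exp(2.4700) = 11.8224.
1 + exp(-z) = 12.8224.
sigmoid = 1/12.8224 = 0.0780.

0.0780


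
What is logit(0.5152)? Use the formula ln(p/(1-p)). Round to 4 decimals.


The odds are p/(1-p) = 0.5152 / 0.4848 = 1.0627.
logit(p) = ln(1.0627) = 0.0608.

0.0608


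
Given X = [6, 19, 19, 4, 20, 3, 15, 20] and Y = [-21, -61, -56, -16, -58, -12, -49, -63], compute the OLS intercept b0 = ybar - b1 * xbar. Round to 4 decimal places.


Compute b1 = -2.8550 from the OLS formula.
With xbar = 13.2500 and ybar = -42.0000, the intercept is:
b0 = -42.0000 - -2.8550 * 13.2500 = -4.1710.

-4.1710


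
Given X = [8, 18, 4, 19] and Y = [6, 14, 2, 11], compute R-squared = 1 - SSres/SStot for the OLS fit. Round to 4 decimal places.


Fit the OLS line: b0 = -0.1335, b1 = 0.6844.
SSres = 7.5873.
SStot = 84.7500.
R^2 = 1 - 7.5873/84.7500 = 0.9105.

0.9105


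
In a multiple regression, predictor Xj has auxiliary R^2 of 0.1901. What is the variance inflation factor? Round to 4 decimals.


VIF = 1 / (1 - 0.1901).
= 1 / 0.8099 = 1.2347.

1.2347


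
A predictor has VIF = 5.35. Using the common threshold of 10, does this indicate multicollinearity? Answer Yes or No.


Compare VIF = 5.35 to the threshold of 10.
5.35 < 10, so the answer is No.

No


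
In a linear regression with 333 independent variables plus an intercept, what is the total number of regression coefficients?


Each predictor gets one coefficient, plus one intercept.
Total parameters = 333 + 1 = 334.

334


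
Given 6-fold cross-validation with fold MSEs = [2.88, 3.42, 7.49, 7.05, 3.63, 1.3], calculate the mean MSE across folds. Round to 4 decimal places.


Add all fold MSEs: 25.7700.
Divide by k = 6: 25.7700/6 = 4.2950.

4.2950


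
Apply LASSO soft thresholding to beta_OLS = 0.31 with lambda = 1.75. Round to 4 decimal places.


Check: |0.31| = 0.31 vs lambda = 1.75.
Since |beta| <= lambda, the coefficient is set to 0.
Soft-thresholded coefficient = 0.0000.

0.0000


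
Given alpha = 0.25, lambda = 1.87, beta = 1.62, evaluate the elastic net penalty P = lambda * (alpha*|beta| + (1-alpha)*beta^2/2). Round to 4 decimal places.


Compute:
L1 = 0.25 * 1.62 = 0.4050.
L2 = 0.75 * 1.62^2 / 2 = 0.9842.
Penalty = 1.87 * (0.4050 + 0.9842) = 2.5977.

2.5977


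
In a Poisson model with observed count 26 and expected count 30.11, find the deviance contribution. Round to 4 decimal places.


y/mu = 26/30.11 = 0.863500 (approx.), and ln(26/30.11) = -0.146761.
y * ln(y/mu) = 26 * -0.146761 = -3.815786.
y - mu = -4.11.
D = 2 * (-3.815786 - -4.11) = 0.588428, which rounds to 0.5884.

0.5884


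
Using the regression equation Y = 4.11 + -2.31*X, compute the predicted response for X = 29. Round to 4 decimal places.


Plug X = 29 into Y = 4.11 + -2.31*X:
Y = 4.11 + -66.9900 = -62.8800.

-62.8800


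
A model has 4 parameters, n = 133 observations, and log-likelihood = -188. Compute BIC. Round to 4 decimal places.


ln(133) = 4.890349.
k * ln(n) = 4 * 4.890349 = 19.561396.
-2L = 376.
BIC = 19.561396 + 376 = 395.561396, which rounds to 395.5614.

395.5614


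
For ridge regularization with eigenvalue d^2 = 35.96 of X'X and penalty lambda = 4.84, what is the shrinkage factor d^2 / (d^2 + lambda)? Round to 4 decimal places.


Compute the denominator: 35.96 + 4.84 = 40.8000.
Shrinkage factor = 35.96 / 40.8000 = 0.8814.

0.8814


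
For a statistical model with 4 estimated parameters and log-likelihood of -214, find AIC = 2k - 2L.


AIC = 2k - 2*loglik = 2(4) - 2(-214).
= 8 + 428 = 436.

436


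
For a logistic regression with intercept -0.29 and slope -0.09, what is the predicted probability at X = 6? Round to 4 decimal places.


z = -0.29 + -0.09 * 6 = -0.8300.
Sigmoid: P = 1 / (1 + exp(0.8300)) = 0.3036.

0.3036


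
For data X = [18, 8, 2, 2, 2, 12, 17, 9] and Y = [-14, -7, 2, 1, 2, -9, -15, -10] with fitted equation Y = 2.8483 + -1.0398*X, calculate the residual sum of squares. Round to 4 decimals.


Predicted values from Y = 2.8483 + -1.0398*X.
Residuals: [1.8681, -1.5299, 1.2313, 0.2313, 1.2313, 0.6293, -0.1717, -3.4901].
SSres = 21.5224.

21.5224


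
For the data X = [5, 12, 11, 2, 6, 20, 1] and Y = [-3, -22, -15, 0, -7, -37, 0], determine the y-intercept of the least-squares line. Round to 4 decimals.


The slope is b1 = -2.0310.
Sample means are xbar = 8.1429 and ybar = -12.0000.
Intercept: b0 = -12.0000 - (-2.0310)(8.1429) = 4.5385.

4.5385


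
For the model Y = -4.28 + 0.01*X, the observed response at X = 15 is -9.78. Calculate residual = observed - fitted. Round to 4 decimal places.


Predicted = -4.28 + 0.01 * 15 = -4.1300.
Residual = -9.78 - -4.1300 = -5.6500.

-5.6500


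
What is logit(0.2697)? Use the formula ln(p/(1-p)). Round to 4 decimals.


1 - p = 0.7303.
p/(1-p) = 0.3693.
logit = ln(0.3693) = -0.9961.

-0.9961


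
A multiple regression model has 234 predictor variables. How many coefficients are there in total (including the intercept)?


Total coefficients = number of predictors + 1 (for the intercept).
= 234 + 1 = 235.

235


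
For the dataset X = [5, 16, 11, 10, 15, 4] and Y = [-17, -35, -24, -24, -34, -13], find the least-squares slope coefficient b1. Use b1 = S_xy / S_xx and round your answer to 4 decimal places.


The sample means are xbar = 10.1667 and ybar = -24.5000.
Compute S_xx = 122.8333 and S_xy = -216.5000.
Slope b1 = S_xy / S_xx = -216.5000 / 122.8333 = -1.7626.

-1.7626


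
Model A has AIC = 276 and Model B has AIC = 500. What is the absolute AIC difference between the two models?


Compute |276 - 500| = 224.
Model A has the smaller AIC.

224


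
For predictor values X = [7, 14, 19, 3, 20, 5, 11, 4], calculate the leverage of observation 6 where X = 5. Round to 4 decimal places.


n = 8, xbar = 10.3750.
SXX = sum((xi - xbar)^2) = 315.8750.
h = 1/8 + (5 - 10.3750)^2 / 315.8750 = 0.2165.

0.2165


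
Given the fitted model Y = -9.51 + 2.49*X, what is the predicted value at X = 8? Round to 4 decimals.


Predicted value:
Y = -9.51 + (2.49)(8) = -9.51 + 19.9200 = 10.4100.

10.4100


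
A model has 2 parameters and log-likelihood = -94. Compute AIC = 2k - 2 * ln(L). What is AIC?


Compute:
2k = 2*2 = 4.
-2*loglik = -2*(-94) = 188.
AIC = 4 + 188 = 192.

192


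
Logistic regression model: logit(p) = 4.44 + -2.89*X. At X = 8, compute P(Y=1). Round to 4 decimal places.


z = 4.44 + -2.89 * 8 = -18.6800.
Sigmoid: P = 1 / (1 + exp(18.6800)) = 0.0000.

0.0000


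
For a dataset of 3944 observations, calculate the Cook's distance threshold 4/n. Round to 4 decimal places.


Using the rule of thumb:
Threshold = 4 / 3944 = 0.0010.

0.0010


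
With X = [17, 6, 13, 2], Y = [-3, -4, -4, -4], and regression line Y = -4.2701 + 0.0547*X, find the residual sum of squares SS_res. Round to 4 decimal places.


Predicted values from Y = -4.2701 + 0.0547*X.
Residuals: [0.3402, -0.0581, -0.4410, 0.1607].
SSres = 0.3394.

0.3394


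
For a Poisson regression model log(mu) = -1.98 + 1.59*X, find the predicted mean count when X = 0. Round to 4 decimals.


Compute eta = -1.98 + 1.59 * 0 = -1.9800.
Apply inverse link: mu = e^-1.9800 = 0.1381.

0.1381


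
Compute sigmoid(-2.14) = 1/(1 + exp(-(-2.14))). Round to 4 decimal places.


exp(2.1400) = 8.4994.
1 + exp(-z) = 9.4994.
sigmoid = 1/9.4994 = 0.1053.

0.1053


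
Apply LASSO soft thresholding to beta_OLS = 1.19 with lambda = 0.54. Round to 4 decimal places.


Check: |1.19| = 1.19 vs lambda = 0.54.
Since |beta| > lambda, coefficient = sign(beta)*(|beta| - lambda) = 0.6500.
Soft-thresholded coefficient = 0.6500.

0.6500


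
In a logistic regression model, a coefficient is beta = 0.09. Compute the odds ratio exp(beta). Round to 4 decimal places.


Odds ratio = exp(beta) = exp(0.09).
= 1.0942.

1.0942


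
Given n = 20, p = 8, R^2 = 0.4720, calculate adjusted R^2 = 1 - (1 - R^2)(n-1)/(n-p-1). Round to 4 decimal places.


Adjusted R^2 = 1 - (1 - R^2) * (n-1)/(n-p-1).
(1 - R^2) = 0.5280.
(n-1)/(n-p-1) = 19/11.
(1 - R^2) * (n-1) = 0.5280 * 19 = 10.0320.
Divide by (n-p-1): 10.0320 / 11 = 0.9120.
Adj R^2 = 1 - 0.9120 = 0.0880.

0.0880
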